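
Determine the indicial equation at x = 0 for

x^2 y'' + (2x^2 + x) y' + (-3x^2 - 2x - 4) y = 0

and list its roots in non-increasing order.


Divide by x^2 to reach normal form y'' + P_1(x) y' + P_2(x) y = 0 with P_1(x) = 2 + 1/x and P_2(x) = -3 - 2/x - 4/x^2.
x = 0 is a singular point because the y'-coefficient 2 + 1/x has a pole at x = 0 and the y-coefficient -3 - 2/x - 4/x^2 has a pole at x = 0.
It is a regular singular point because x P_1(x) = p(x) = 2x + 1 and x^2 P_2(x) = q(x) = -3x^2 - 2x - 4 are polynomials, hence analytic at x = 0.
p(0) = 1,  q(0) = -4.
Indicial equation: r(r-1) + p(0) r + q(0) = 0, i.e. r^2 + (p(0) - 1) r + q(0) = 0, i.e. r^2 - 4 = 0.
Discriminant: (0)^2 - 4(-4) = 16, so r = (0 ± 4)/2.
Solving: r_1 = 2, r_2 = -2.

indicial: r^2 - 4 = 0; roots r_1 = 2, r_2 = -2


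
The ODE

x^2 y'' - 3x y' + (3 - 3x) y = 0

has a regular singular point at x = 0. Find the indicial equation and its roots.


Divide by x^2 to reach normal form y'' + P_1(x) y' + P_2(x) y = 0 with P_1(x) = -3/x and P_2(x) = -3/x + 3/x^2.
x = 0 is a singular point because the y'-coefficient -3/x has a pole at x = 0 and the y-coefficient -3/x + 3/x^2 has a pole at x = 0.
It is a regular singular point because x P_1(x) = p(x) = -3 and x^2 P_2(x) = q(x) = 3 - 3x are polynomials, hence analytic at x = 0.
p(0) = -3,  q(0) = 3.
Indicial equation: r(r-1) + p(0) r + q(0) = 0, i.e. r^2 + (p(0) - 1) r + q(0) = 0, i.e. r^2 - 4 r + 3 = 0.
Discriminant: (-4)^2 - 4(3) = 4, so r = (4 ± 2)/2.
Solving: r_1 = 3, r_2 = 1.

indicial: r^2 - 4 r + 3 = 0; roots r_1 = 3, r_2 = 1


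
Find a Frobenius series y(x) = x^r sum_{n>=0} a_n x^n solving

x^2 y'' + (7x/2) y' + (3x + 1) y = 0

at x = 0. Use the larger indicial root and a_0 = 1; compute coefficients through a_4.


Write in Frobenius form y'' + (p(x)/x) y' + (q(x)/x^2) y = 0:
  p(x) = 7/2,  q(x) = 3x + 1.
Indicial equation: r(r-1) + (7/2) r + (1) = 0 -> roots r_1 = -1/2, r_2 = -2.
Take r = r_1 = -1/2. Let y(x) = x^r sum_{n>=0} a_n x^n with a_0 = 1.
Substitute y = x^r sum a_n x^n and match x^{r+n}. The recurrence is
  D(n) a_n + 3 a_{n-1} = 0,  where D(n) = (r+n)(r+n-1) + (7/2)(r+n) + (1).
  a_n = -3 / D(n) * a_{n-1}.
Since the indicial polynomial factors as (r - r_1)(r - r_2), D(n) = (r_1 + n - r_1)(r_1 + n - r_2) = n(n + 3/2).
Evaluating step by step (a_0 = 1):
  n = 1: D(1) = 1(1 + 3/2) = 5/2; numerator = -3(1) = -3; a_1 = (-3)/(5/2) = -6/5
  n = 2: D(2) = 2(2 + 3/2) = 7; numerator = -3(-6/5) = 18/5; a_2 = (18/5)/(7) = 18/35
  n = 3: D(3) = 3(3 + 3/2) = 27/2; numerator = -3(18/35) = -54/35; a_3 = (-54/35)/(27/2) = -4/35
  n = 4: D(4) = 4(4 + 3/2) = 22; numerator = -3(-4/35) = 12/35; a_4 = (12/35)/(22) = 6/385

r = -1/2; a_0 = 1; a_1 = -6/5; a_2 = 18/35; a_3 = -4/35; a_4 = 6/385


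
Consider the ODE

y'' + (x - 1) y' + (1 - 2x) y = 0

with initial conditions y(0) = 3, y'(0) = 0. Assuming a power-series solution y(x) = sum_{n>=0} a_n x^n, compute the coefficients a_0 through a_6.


Ansatz: y(x) = sum_{n>=0} a_n x^n, so y'(x) = sum_{n>=1} n a_n x^(n-1) and y''(x) = sum_{n>=2} n(n-1) a_n x^(n-2).
Substitute into P(x) y'' + Q(x) y' + R(x) y = 0 with P(x) = 1, Q(x) = x - 1, R(x) = 1 - 2x, and match powers of x.
Initial conditions: a_0 = 3, a_1 = 0.
Setting the coefficient of each power of x to zero and solving order by order (substituting the coefficients already found):
  x^0: 2 a_2 - a_1 + a_0 = 0  ->  2 a_2 = a_1 - a_0 = -3  ->  a_2 = -3/2
  x^1: 6 a_3 - 2 a_2 + 2 a_1 - 2 a_0 = 0  ->  6 a_3 = 2 a_2 - 2 a_1 + 2 a_0 = 3  ->  a_3 = 1/2
  x^2: 12 a_4 - 3 a_3 + 3 a_2 - 2 a_1 = 0  ->  12 a_4 = 3 a_3 - 3 a_2 + 2 a_1 = 6  ->  a_4 = 1/2
  x^3: 20 a_5 - 4 a_4 + 4 a_3 - 2 a_2 = 0  ->  20 a_5 = 4 a_4 - 4 a_3 + 2 a_2 = -3  ->  a_5 = -3/20
  x^4: 30 a_6 - 5 a_5 + 5 a_4 - 2 a_3 = 0  ->  30 a_6 = 5 a_5 - 5 a_4 + 2 a_3 = -9/4  ->  a_6 = -3/40
Truncated series: y(x) = 3 - (3/2) x^2 + (1/2) x^3 + (1/2) x^4 - (3/20) x^5 - (3/40) x^6 + O(x^7).

a_0 = 3; a_1 = 0; a_2 = -3/2; a_3 = 1/2; a_4 = 1/2; a_5 = -3/20; a_6 = -3/40


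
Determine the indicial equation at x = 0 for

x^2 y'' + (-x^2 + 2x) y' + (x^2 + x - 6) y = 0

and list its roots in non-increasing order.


Divide by x^2 to reach normal form y'' + P_1(x) y' + P_2(x) y = 0 with P_1(x) = -1 + 2/x and P_2(x) = 1 + 1/x - 6/x^2.
x = 0 is a singular point because the y'-coefficient -1 + 2/x has a pole at x = 0 and the y-coefficient 1 + 1/x - 6/x^2 has a pole at x = 0.
It is a regular singular point because x P_1(x) = p(x) = 2 - x and x^2 P_2(x) = q(x) = x^2 + x - 6 are polynomials, hence analytic at x = 0.
p(0) = 2,  q(0) = -6.
Indicial equation: r(r-1) + p(0) r + q(0) = 0, i.e. r^2 + (p(0) - 1) r + q(0) = 0, i.e. r^2 + 1 r - 6 = 0.
Discriminant: (1)^2 - 4(-6) = 25, so r = (-1 ± 5)/2.
Solving: r_1 = 2, r_2 = -3.

indicial: r^2 + 1 r - 6 = 0; roots r_1 = 2, r_2 = -3


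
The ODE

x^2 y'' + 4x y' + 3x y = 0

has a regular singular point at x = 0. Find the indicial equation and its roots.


Divide by x^2 to reach normal form y'' + P_1(x) y' + P_2(x) y = 0 with P_1(x) = 4/x and P_2(x) = 3/x.
x = 0 is a singular point because the y'-coefficient 4/x has a pole at x = 0 and the y-coefficient 3/x has a pole at x = 0.
It is a regular singular point because x P_1(x) = p(x) = 4 and x^2 P_2(x) = q(x) = 3x are polynomials, hence analytic at x = 0.
p(0) = 4,  q(0) = 0.
Indicial equation: r(r-1) + p(0) r + q(0) = 0, i.e. r^2 + (p(0) - 1) r + q(0) = 0, i.e. r^2 + 3 r = 0.
Discriminant: (3)^2 - 4(0) = 9, so r = (-3 ± 3)/2.
Solving: r_1 = 0, r_2 = -3.

indicial: r^2 + 3 r = 0; roots r_1 = 0, r_2 = -3


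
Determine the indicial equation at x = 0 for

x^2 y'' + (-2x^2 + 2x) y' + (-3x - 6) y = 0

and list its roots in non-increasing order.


Divide by x^2 to reach normal form y'' + P_1(x) y' + P_2(x) y = 0 with P_1(x) = -2 + 2/x and P_2(x) = -3/x - 6/x^2.
x = 0 is a singular point because the y'-coefficient -2 + 2/x has a pole at x = 0 and the y-coefficient -3/x - 6/x^2 has a pole at x = 0.
It is a regular singular point because x P_1(x) = p(x) = 2 - 2x and x^2 P_2(x) = q(x) = -3x - 6 are polynomials, hence analytic at x = 0.
p(0) = 2,  q(0) = -6.
Indicial equation: r(r-1) + p(0) r + q(0) = 0, i.e. r^2 + (p(0) - 1) r + q(0) = 0, i.e. r^2 + 1 r - 6 = 0.
Discriminant: (1)^2 - 4(-6) = 25, so r = (-1 ± 5)/2.
Solving: r_1 = 2, r_2 = -3.

indicial: r^2 + 1 r - 6 = 0; roots r_1 = 2, r_2 = -3


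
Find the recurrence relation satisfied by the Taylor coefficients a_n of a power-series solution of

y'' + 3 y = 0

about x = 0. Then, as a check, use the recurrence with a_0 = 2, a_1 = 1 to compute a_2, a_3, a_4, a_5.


Substitute y = sum_n a_n x^n into y'' + (const) y = 0.
y''(x) = sum_{n>=0} (n+2)(n+1) a_{n+2} x^n.
The ODE becomes sum_n [(n+2)(n+1) a_{n+2} + 3 a_n] x^n = 0.
Setting each coefficient to zero gives the recurrence:
  (n+2)(n+1) a_{n+2} + 3 a_n = 0,
  a_{n+2} = -3 / ((n+1)(n+2)) a_n.

Check with a_0 = 2, a_1 = 1 (apply the recurrence for n = 0, 1, 2, 3): a_0 = 2, a_1 = 1, a_2 = -3, a_3 = -1/2, a_4 = 3/4, a_5 = 3/40.

a_{n+2} = -3/((n+1)(n+2)) * a_n; check: a_0 = 2, a_1 = 1, a_2 = -3, a_3 = -1/2, a_4 = 3/4, a_5 = 3/40


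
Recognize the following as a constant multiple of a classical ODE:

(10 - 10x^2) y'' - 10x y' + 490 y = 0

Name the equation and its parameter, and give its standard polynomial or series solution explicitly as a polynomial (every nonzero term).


All three coefficients share the factor 10; dividing through by 10 gives  (1 - x^2) y'' - x y' + 49 y = 0.
This matches the Chebyshev equation (1 - x^2) y'' - x y' + n^2 y = 0 (note the -x y' term, not -2x y') with n^2 = 49, so n = 7; the polynomial solution is T_7(x).
With y = sum_k a_k x^k, matching x^k gives (k+2)(k+1) a_{k+2} = (k^2 - n^2) a_k = (k - 7)(k + 7) a_k. The right side vanishes at k = 7, so the series with the parity of 7 terminates at degree 7.
Standard normalization: leading coefficient of T_n is 2^(n-1), so a_7 = 2^6 = 64. Work downward with a_k = (k+1)(k+2) a_{k+2} / ((k - 7)(k + 7)):
  a_5 = (6)(7)(64) / ((5 - 7)(5 + 7)) = 2688/(-24) = -112
  a_3 = (4)(5)(-112) / ((3 - 7)(3 + 7)) = -2240/(-40) = 56
  a_1 = (2)(3)(56) / ((1 - 7)(1 + 7)) = 336/(-48) = -7
Hence T_7(x) = 64 x^7 - 112 x^5 + 56 x^3 - 7 x.

T_7(x); series = 64 x^7 - 112 x^5 + 56 x^3 - 7 x


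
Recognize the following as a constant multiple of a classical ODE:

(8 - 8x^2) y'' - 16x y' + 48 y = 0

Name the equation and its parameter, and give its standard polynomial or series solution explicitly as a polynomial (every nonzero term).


All three coefficients share the factor 8; dividing through by 8 gives  (1 - x^2) y'' - 2x y' + 6 y = 0.
This matches the Legendre equation (1 - x^2) y'' - 2x y' + n(n+1) y = 0 (note the -2x y' term) with n(n+1) = 6, so n = 2; the polynomial solution is P_2(x).
With y = sum_k a_k x^k, matching x^k gives (k+2)(k+1) a_{k+2} = [k(k+1) - n(n+1)] a_k = (k - 2)(k + 3) a_k. The right side vanishes at k = 2, so the series with the parity of 2 terminates at degree 2.
Standard normalization (P_n(1) = 1): leading coefficient (2n)!/(2^n (n!)^2) = 24/(4*4) = 3/2, so a_2 = 3/2. Work downward with a_k = (k+1)(k+2) a_{k+2} / ((k - 2)(k + 3)):
  a_0 = (1)(2)(3/2) / ((0 - 2)(0 + 3)) = 3/(-6) = -1/2
Hence P_2(x) = 3 x^2/2 - 1/2.

P_2(x); series = 3 x^2/2 - 1/2


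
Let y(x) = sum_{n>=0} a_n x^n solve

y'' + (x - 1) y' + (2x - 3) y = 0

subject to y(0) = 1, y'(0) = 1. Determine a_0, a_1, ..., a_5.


Ansatz: y(x) = sum_{n>=0} a_n x^n, so y'(x) = sum_{n>=1} n a_n x^(n-1) and y''(x) = sum_{n>=2} n(n-1) a_n x^(n-2).
Substitute into P(x) y'' + Q(x) y' + R(x) y = 0 with P(x) = 1, Q(x) = x - 1, R(x) = 2x - 3, and match powers of x.
Initial conditions: a_0 = 1, a_1 = 1.
Setting the coefficient of each power of x to zero and solving order by order (substituting the coefficients already found):
  x^0: 2 a_2 - a_1 - 3 a_0 = 0  ->  2 a_2 = a_1 + 3 a_0 = 4  ->  a_2 = 2
  x^1: 6 a_3 - 2 a_2 - 2 a_1 + 2 a_0 = 0  ->  6 a_3 = 2 a_2 + 2 a_1 - 2 a_0 = 4  ->  a_3 = 2/3
  x^2: 12 a_4 - 3 a_3 - a_2 + 2 a_1 = 0  ->  12 a_4 = 3 a_3 + a_2 - 2 a_1 = 2  ->  a_4 = 1/6
  x^3: 20 a_5 - 4 a_4 + 2 a_2 = 0  ->  20 a_5 = 4 a_4 - 2 a_2 = -10/3  ->  a_5 = -1/6
Truncated series: y(x) = 1 + x + 2 x^2 + (2/3) x^3 + (1/6) x^4 - (1/6) x^5 + O(x^6).

a_0 = 1; a_1 = 1; a_2 = 2; a_3 = 2/3; a_4 = 1/6; a_5 = -1/6


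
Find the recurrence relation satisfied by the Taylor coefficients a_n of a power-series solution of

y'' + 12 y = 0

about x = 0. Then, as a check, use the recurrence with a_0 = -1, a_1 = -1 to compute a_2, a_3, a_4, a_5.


Substitute y = sum_n a_n x^n into y'' + (const) y = 0.
y''(x) = sum_{n>=0} (n+2)(n+1) a_{n+2} x^n.
The ODE becomes sum_n [(n+2)(n+1) a_{n+2} + 12 a_n] x^n = 0.
Setting each coefficient to zero gives the recurrence:
  (n+2)(n+1) a_{n+2} + 12 a_n = 0,
  a_{n+2} = -12 / ((n+1)(n+2)) a_n.

Check with a_0 = -1, a_1 = -1 (apply the recurrence for n = 0, 1, 2, 3): a_0 = -1, a_1 = -1, a_2 = 6, a_3 = 2, a_4 = -6, a_5 = -6/5.

a_{n+2} = -12/((n+1)(n+2)) * a_n; check: a_0 = -1, a_1 = -1, a_2 = 6, a_3 = 2, a_4 = -6, a_5 = -6/5


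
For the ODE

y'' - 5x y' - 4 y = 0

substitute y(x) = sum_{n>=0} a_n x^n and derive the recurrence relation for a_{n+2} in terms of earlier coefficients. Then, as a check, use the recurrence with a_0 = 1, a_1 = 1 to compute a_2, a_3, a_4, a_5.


Substitute y = sum_n a_n x^n.
y''(x) has coefficient (n+2)(n+1) a_{n+2} at x^n;
-5 x y'(x) has coefficient -5 n a_n at x^n (shift);
-4 y(x) has coefficient -4 a_n at x^n.
Matching x^n: (n+2)(n+1) a_{n+2} + (-5n - 4) a_n = 0.
Thus a_{n+2} = (5n + 4) / ((n+1)(n+2)) * a_n.

Check with a_0 = 1, a_1 = 1 (apply the recurrence for n = 0, 1, 2, 3): a_0 = 1, a_1 = 1, a_2 = 2, a_3 = 3/2, a_4 = 7/3, a_5 = 57/40.

a_(n+2) = (5n + 4) / ((n+1)(n+2)) * a_n; check: a_0 = 1, a_1 = 1, a_2 = 2, a_3 = 3/2, a_4 = 7/3, a_5 = 57/40


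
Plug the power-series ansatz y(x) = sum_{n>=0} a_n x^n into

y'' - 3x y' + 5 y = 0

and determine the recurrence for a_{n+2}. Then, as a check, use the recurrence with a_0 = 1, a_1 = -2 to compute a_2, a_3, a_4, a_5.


Substitute y = sum_n a_n x^n.
y''(x) has coefficient (n+2)(n+1) a_{n+2} at x^n;
-3 x y'(x) has coefficient -3 n a_n at x^n (shift);
5 y(x) has coefficient 5 a_n at x^n.
Matching x^n: (n+2)(n+1) a_{n+2} + (-3n + 5) a_n = 0.
Thus a_{n+2} = (3n - 5) / ((n+1)(n+2)) * a_n.

Check with a_0 = 1, a_1 = -2 (apply the recurrence for n = 0, 1, 2, 3): a_0 = 1, a_1 = -2, a_2 = -5/2, a_3 = 2/3, a_4 = -5/24, a_5 = 2/15.

a_(n+2) = (3n - 5) / ((n+1)(n+2)) * a_n; check: a_0 = 1, a_1 = -2, a_2 = -5/2, a_3 = 2/3, a_4 = -5/24, a_5 = 2/15


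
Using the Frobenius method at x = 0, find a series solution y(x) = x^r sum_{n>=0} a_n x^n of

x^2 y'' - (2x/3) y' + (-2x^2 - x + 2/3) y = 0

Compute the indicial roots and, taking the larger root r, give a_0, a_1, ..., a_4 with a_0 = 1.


Write in Frobenius form y'' + (p(x)/x) y' + (q(x)/x^2) y = 0:
  p(x) = -2/3,  q(x) = -2x^2 - x + 2/3.
Indicial equation: r(r-1) + (-2/3) r + (2/3) = 0 -> roots r_1 = 1, r_2 = 2/3.
Take r = r_1 = 1. Let y(x) = x^r sum_{n>=0} a_n x^n with a_0 = 1.
Substitute y = x^r sum a_n x^n and match x^{r+n}. The recurrence is
  D(n) a_n - 1 a_{n-1} - 2 a_{n-2} = 0,  where D(n) = (r+n)(r+n-1) + (-2/3)(r+n) + (2/3).
  a_n = [1 a_{n-1} + 2 a_{n-2}] / D(n).
Since the indicial polynomial factors as (r - r_1)(r - r_2), D(n) = (r_1 + n - r_1)(r_1 + n - r_2) = n(n + 1/3).
Evaluating step by step (a_0 = 1):
  n = 1: D(1) = 1(1 + 1/3) = 4/3; numerator = 1(1) = 1; a_1 = (1)/(4/3) = 3/4
  n = 2: D(2) = 2(2 + 1/3) = 14/3; numerator = 1(3/4) + 2(1) = 11/4; a_2 = (11/4)/(14/3) = 33/56
  n = 3: D(3) = 3(3 + 1/3) = 10; numerator = 1(33/56) + 2(3/4) = 117/56; a_3 = (117/56)/(10) = 117/560
  n = 4: D(4) = 4(4 + 1/3) = 52/3; numerator = 1(117/560) + 2(33/56) = 111/80; a_4 = (111/80)/(52/3) = 333/4160

r = 1; a_0 = 1; a_1 = 3/4; a_2 = 33/56; a_3 = 117/560; a_4 = 333/4160


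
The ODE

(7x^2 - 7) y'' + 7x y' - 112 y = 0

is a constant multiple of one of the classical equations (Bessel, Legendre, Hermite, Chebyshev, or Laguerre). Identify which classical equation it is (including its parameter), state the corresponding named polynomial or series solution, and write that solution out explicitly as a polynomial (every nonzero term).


All three coefficients share the factor -7; dividing through by -7 gives  (1 - x^2) y'' - x y' + 16 y = 0.
This matches the Chebyshev equation (1 - x^2) y'' - x y' + n^2 y = 0 (note the -x y' term, not -2x y') with n^2 = 16, so n = 4; the polynomial solution is T_4(x).
With y = sum_k a_k x^k, matching x^k gives (k+2)(k+1) a_{k+2} = (k^2 - n^2) a_k = (k - 4)(k + 4) a_k. The right side vanishes at k = 4, so the series with the parity of 4 terminates at degree 4.
Standard normalization: leading coefficient of T_n is 2^(n-1), so a_4 = 2^3 = 8. Work downward with a_k = (k+1)(k+2) a_{k+2} / ((k - 4)(k + 4)):
  a_2 = (3)(4)(8) / ((2 - 4)(2 + 4)) = 96/(-12) = -8
  a_0 = (1)(2)(-8) / ((0 - 4)(0 + 4)) = -16/(-16) = 1
Hence T_4(x) = 8 x^4 - 8 x^2 + 1.

T_4(x); series = 8 x^4 - 8 x^2 + 1


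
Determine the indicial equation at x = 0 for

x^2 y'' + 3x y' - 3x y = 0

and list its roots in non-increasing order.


Divide by x^2 to reach normal form y'' + P_1(x) y' + P_2(x) y = 0 with P_1(x) = 3/x and P_2(x) = -3/x.
x = 0 is a singular point because the y'-coefficient 3/x has a pole at x = 0 and the y-coefficient -3/x has a pole at x = 0.
It is a regular singular point because x P_1(x) = p(x) = 3 and x^2 P_2(x) = q(x) = -3x are polynomials, hence analytic at x = 0.
p(0) = 3,  q(0) = 0.
Indicial equation: r(r-1) + p(0) r + q(0) = 0, i.e. r^2 + (p(0) - 1) r + q(0) = 0, i.e. r^2 + 2 r = 0.
Discriminant: (2)^2 - 4(0) = 4, so r = (-2 ± 2)/2.
Solving: r_1 = 0, r_2 = -2.

indicial: r^2 + 2 r = 0; roots r_1 = 0, r_2 = -2


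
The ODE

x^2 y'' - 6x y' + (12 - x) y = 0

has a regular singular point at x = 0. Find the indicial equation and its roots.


Divide by x^2 to reach normal form y'' + P_1(x) y' + P_2(x) y = 0 with P_1(x) = -6/x and P_2(x) = -1/x + 12/x^2.
x = 0 is a singular point because the y'-coefficient -6/x has a pole at x = 0 and the y-coefficient -1/x + 12/x^2 has a pole at x = 0.
It is a regular singular point because x P_1(x) = p(x) = -6 and x^2 P_2(x) = q(x) = 12 - x are polynomials, hence analytic at x = 0.
p(0) = -6,  q(0) = 12.
Indicial equation: r(r-1) + p(0) r + q(0) = 0, i.e. r^2 + (p(0) - 1) r + q(0) = 0, i.e. r^2 - 7 r + 12 = 0.
Discriminant: (-7)^2 - 4(12) = 1, so r = (7 ± 1)/2.
Solving: r_1 = 4, r_2 = 3.

indicial: r^2 - 7 r + 12 = 0; roots r_1 = 4, r_2 = 3


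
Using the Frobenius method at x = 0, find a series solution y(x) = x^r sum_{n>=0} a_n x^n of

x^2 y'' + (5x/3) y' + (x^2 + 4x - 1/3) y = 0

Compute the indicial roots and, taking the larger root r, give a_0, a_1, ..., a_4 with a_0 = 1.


Write in Frobenius form y'' + (p(x)/x) y' + (q(x)/x^2) y = 0:
  p(x) = 5/3,  q(x) = x^2 + 4x - 1/3.
Indicial equation: r(r-1) + (5/3) r + (-1/3) = 0 -> roots r_1 = 1/3, r_2 = -1.
Take r = r_1 = 1/3. Let y(x) = x^r sum_{n>=0} a_n x^n with a_0 = 1.
Substitute y = x^r sum a_n x^n and match x^{r+n}. The recurrence is
  D(n) a_n + 4 a_{n-1} + 1 a_{n-2} = 0,  where D(n) = (r+n)(r+n-1) + (5/3)(r+n) + (-1/3).
  a_n = [-4 a_{n-1} - 1 a_{n-2}] / D(n).
Since the indicial polynomial factors as (r - r_1)(r - r_2), D(n) = (r_1 + n - r_1)(r_1 + n - r_2) = n(n + 4/3).
Evaluating step by step (a_0 = 1):
  n = 1: D(1) = 1(1 + 4/3) = 7/3; numerator = -4(1) = -4; a_1 = (-4)/(7/3) = -12/7
  n = 2: D(2) = 2(2 + 4/3) = 20/3; numerator = -4(-12/7) - 1(1) = 41/7; a_2 = (41/7)/(20/3) = 123/140
  n = 3: D(3) = 3(3 + 4/3) = 13; numerator = -4(123/140) - 1(-12/7) = -9/5; a_3 = (-9/5)/(13) = -9/65
  n = 4: D(4) = 4(4 + 4/3) = 64/3; numerator = -4(-9/65) - 1(123/140) = -591/1820; a_4 = (-591/1820)/(64/3) = -1773/116480

r = 1/3; a_0 = 1; a_1 = -12/7; a_2 = 123/140; a_3 = -9/65; a_4 = -1773/116480


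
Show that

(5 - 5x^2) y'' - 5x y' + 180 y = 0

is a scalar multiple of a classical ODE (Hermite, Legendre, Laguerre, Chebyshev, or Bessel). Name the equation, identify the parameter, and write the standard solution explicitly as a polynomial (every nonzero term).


All three coefficients share the factor 5; dividing through by 5 gives  (1 - x^2) y'' - x y' + 36 y = 0.
This matches the Chebyshev equation (1 - x^2) y'' - x y' + n^2 y = 0 (note the -x y' term, not -2x y') with n^2 = 36, so n = 6; the polynomial solution is T_6(x).
With y = sum_k a_k x^k, matching x^k gives (k+2)(k+1) a_{k+2} = (k^2 - n^2) a_k = (k - 6)(k + 6) a_k. The right side vanishes at k = 6, so the series with the parity of 6 terminates at degree 6.
Standard normalization: leading coefficient of T_n is 2^(n-1), so a_6 = 2^5 = 32. Work downward with a_k = (k+1)(k+2) a_{k+2} / ((k - 6)(k + 6)):
  a_4 = (5)(6)(32) / ((4 - 6)(4 + 6)) = 960/(-20) = -48
  a_2 = (3)(4)(-48) / ((2 - 6)(2 + 6)) = -576/(-32) = 18
  a_0 = (1)(2)(18) / ((0 - 6)(0 + 6)) = 36/(-36) = -1
Hence T_6(x) = 32 x^6 - 48 x^4 + 18 x^2 - 1.

T_6(x); series = 32 x^6 - 48 x^4 + 18 x^2 - 1


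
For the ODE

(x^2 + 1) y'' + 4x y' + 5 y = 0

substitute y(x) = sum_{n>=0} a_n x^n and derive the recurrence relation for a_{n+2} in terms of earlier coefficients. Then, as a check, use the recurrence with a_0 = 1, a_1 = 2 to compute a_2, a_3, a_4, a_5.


Substitute y = sum_n a_n x^n.
(1 + 1 x^2) y'' contributes (n+2)(n+1) a_{n+2} + n(n-1) a_n at x^n.
4 x y'(x) contributes 4 n a_n at x^n.
5 y(x) contributes 5 a_n at x^n.
Matching x^n: (n+2)(n+1) a_{n+2} + (n(n-1) + 4 n + 5) a_n = 0.
Thus a_{n+2} = (-n(n-1) - 4 n - 5) / ((n+1)(n+2)) * a_n.

Check with a_0 = 1, a_1 = 2 (apply the recurrence for n = 0, 1, 2, 3): a_0 = 1, a_1 = 2, a_2 = -5/2, a_3 = -3, a_4 = 25/8, a_5 = 69/20.

a_(n+2) = (-n(n-1) - 4 n - 5) / ((n+1)(n+2)) * a_n; check: a_0 = 1, a_1 = 2, a_2 = -5/2, a_3 = -3, a_4 = 25/8, a_5 = 69/20


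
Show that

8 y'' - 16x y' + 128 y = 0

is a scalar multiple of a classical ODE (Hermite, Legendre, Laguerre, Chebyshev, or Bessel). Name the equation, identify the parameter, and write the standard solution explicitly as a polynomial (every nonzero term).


All three coefficients share the factor 8; dividing through by 8 gives  y'' - 2x y' + 16 y = 0.
This matches the Hermite equation y'' - 2x y' + 2n y = 0 with 2n = 16, so n = 8; the polynomial solution is H_8(x).
With y = sum_k a_k x^k, matching x^k gives (k+2)(k+1) a_{k+2} = 2(k - n) a_k = 2(k - 8) a_k. The right side vanishes at k = 8, so the series with the parity of 8 terminates at degree 8.
Standard normalization: leading coefficient of H_n is 2^n, so a_8 = 2^8 = 256. Work downward with a_k = (k+1)(k+2) a_{k+2} / (2(k - n)):
  a_6 = (7)(8)(256) / (2(6 - 8)) = 14336/(-4) = -3584
  a_4 = (5)(6)(-3584) / (2(4 - 8)) = -107520/(-8) = 13440
  a_2 = (3)(4)(13440) / (2(2 - 8)) = 161280/(-12) = -13440
  a_0 = (1)(2)(-13440) / (2(0 - 8)) = -26880/(-16) = 1680
Hence H_8(x) = 256 x^8 - 3584 x^6 + 13440 x^4 - 13440 x^2 + 1680.

H_8(x); series = 256 x^8 - 3584 x^6 + 13440 x^4 - 13440 x^2 + 1680


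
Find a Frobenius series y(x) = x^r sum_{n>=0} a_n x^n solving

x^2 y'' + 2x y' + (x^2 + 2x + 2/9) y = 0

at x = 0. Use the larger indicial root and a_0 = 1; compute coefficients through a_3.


Write in Frobenius form y'' + (p(x)/x) y' + (q(x)/x^2) y = 0:
  p(x) = 2,  q(x) = x^2 + 2x + 2/9.
Indicial equation: r(r-1) + (2) r + (2/9) = 0 -> roots r_1 = -1/3, r_2 = -2/3.
Take r = r_1 = -1/3. Let y(x) = x^r sum_{n>=0} a_n x^n with a_0 = 1.
Substitute y = x^r sum a_n x^n and match x^{r+n}. The recurrence is
  D(n) a_n + 2 a_{n-1} + 1 a_{n-2} = 0,  where D(n) = (r+n)(r+n-1) + (2)(r+n) + (2/9).
  a_n = [-2 a_{n-1} - 1 a_{n-2}] / D(n).
Since the indicial polynomial factors as (r - r_1)(r - r_2), D(n) = (r_1 + n - r_1)(r_1 + n - r_2) = n(n + 1/3).
Evaluating step by step (a_0 = 1):
  n = 1: D(1) = 1(1 + 1/3) = 4/3; numerator = -2(1) = -2; a_1 = (-2)/(4/3) = -3/2
  n = 2: D(2) = 2(2 + 1/3) = 14/3; numerator = -2(-3/2) - 1(1) = 2; a_2 = (2)/(14/3) = 3/7
  n = 3: D(3) = 3(3 + 1/3) = 10; numerator = -2(3/7) - 1(-3/2) = 9/14; a_3 = (9/14)/(10) = 9/140

r = -1/3; a_0 = 1; a_1 = -3/2; a_2 = 3/7; a_3 = 9/140


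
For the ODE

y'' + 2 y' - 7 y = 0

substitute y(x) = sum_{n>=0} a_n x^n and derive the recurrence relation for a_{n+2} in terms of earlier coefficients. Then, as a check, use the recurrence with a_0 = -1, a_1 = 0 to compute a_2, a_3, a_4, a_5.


Substitute y = sum_n a_n x^n.
y''(x) has coefficient (n+2)(n+1) a_{n+2} at x^n;
2 y'(x) has coefficient 2 (n+1) a_{n+1} at x^n;
-7 y(x) has coefficient -7 a_n at x^n.
Matching x^n: (n+2)(n+1) a_{n+2} + 2 (n+1) a_{n+1} - 7 a_n = 0.
Thus a_{n+2} = [-2 (n+1) a_{n+1} + 7 a_n] / ((n+1)(n+2)).

Check with a_0 = -1, a_1 = 0 (apply the recurrence for n = 0, 1, 2, 3): a_0 = -1, a_1 = 0, a_2 = -7/2, a_3 = 7/3, a_4 = -77/24, a_5 = 21/10.

a_(n+2) = [-2 (n+1) a_(n+1) + 7 a_n] / ((n+1)(n+2)); check: a_0 = -1, a_1 = 0, a_2 = -7/2, a_3 = 7/3, a_4 = -77/24, a_5 = 21/10


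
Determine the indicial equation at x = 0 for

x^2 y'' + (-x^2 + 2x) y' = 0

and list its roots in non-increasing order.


Divide by x^2 to reach normal form y'' + P_1(x) y' + P_2(x) y = 0 with P_1(x) = -1 + 2/x and P_2(x) = 0.
x = 0 is a singular point because the y'-coefficient -1 + 2/x has a pole at x = 0.
It is a regular singular point because x P_1(x) = p(x) = 2 - x and x^2 P_2(x) = q(x) = 0 are polynomials, hence analytic at x = 0.
p(0) = 2,  q(0) = 0.
Indicial equation: r(r-1) + p(0) r + q(0) = 0, i.e. r^2 + (p(0) - 1) r + q(0) = 0, i.e. r^2 + 1 r = 0.
Discriminant: (1)^2 - 4(0) = 1, so r = (-1 ± 1)/2.
Solving: r_1 = 0, r_2 = -1.

indicial: r^2 + 1 r = 0; roots r_1 = 0, r_2 = -1


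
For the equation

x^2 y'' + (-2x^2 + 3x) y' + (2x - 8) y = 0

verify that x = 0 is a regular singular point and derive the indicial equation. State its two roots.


Divide by x^2 to reach normal form y'' + P_1(x) y' + P_2(x) y = 0 with P_1(x) = -2 + 3/x and P_2(x) = 2/x - 8/x^2.
x = 0 is a singular point because the y'-coefficient -2 + 3/x has a pole at x = 0 and the y-coefficient 2/x - 8/x^2 has a pole at x = 0.
It is a regular singular point because x P_1(x) = p(x) = 3 - 2x and x^2 P_2(x) = q(x) = 2x - 8 are polynomials, hence analytic at x = 0.
p(0) = 3,  q(0) = -8.
Indicial equation: r(r-1) + p(0) r + q(0) = 0, i.e. r^2 + (p(0) - 1) r + q(0) = 0, i.e. r^2 + 2 r - 8 = 0.
Discriminant: (2)^2 - 4(-8) = 36, so r = (-2 ± 6)/2.
Solving: r_1 = 2, r_2 = -4.

indicial: r^2 + 2 r - 8 = 0; roots r_1 = 2, r_2 = -4


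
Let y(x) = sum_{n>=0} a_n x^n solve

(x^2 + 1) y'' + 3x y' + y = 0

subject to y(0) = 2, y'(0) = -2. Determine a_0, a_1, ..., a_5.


Ansatz: y(x) = sum_{n>=0} a_n x^n, so y'(x) = sum_{n>=1} n a_n x^(n-1) and y''(x) = sum_{n>=2} n(n-1) a_n x^(n-2).
Substitute into P(x) y'' + Q(x) y' + R(x) y = 0 with P(x) = x^2 + 1, Q(x) = 3x, R(x) = 1, and match powers of x.
Initial conditions: a_0 = 2, a_1 = -2.
Setting the coefficient of each power of x to zero and solving order by order (substituting the coefficients already found):
  x^0: 2 a_2 + a_0 = 0  ->  2 a_2 = -a_0 = -2  ->  a_2 = -1
  x^1: 6 a_3 + 4 a_1 = 0  ->  6 a_3 = -4 a_1 = 8  ->  a_3 = 4/3
  x^2: 12 a_4 + 9 a_2 = 0  ->  12 a_4 = -9 a_2 = 9  ->  a_4 = 3/4
  x^3: 20 a_5 + 16 a_3 = 0  ->  20 a_5 = -16 a_3 = -64/3  ->  a_5 = -16/15
Truncated series: y(x) = 2 - 2 x - x^2 + (4/3) x^3 + (3/4) x^4 - (16/15) x^5 + O(x^6).

a_0 = 2; a_1 = -2; a_2 = -1; a_3 = 4/3; a_4 = 3/4; a_5 = -16/15


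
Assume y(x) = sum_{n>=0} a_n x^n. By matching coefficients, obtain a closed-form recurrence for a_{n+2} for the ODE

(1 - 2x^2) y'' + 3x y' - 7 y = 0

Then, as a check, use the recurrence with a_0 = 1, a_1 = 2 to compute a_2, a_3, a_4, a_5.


Substitute y = sum_n a_n x^n.
(1 - 2 x^2) y'' contributes (n+2)(n+1) a_{n+2} - 2 n(n-1) a_n at x^n.
3 x y'(x) contributes 3 n a_n at x^n.
-7 y(x) contributes -7 a_n at x^n.
Matching x^n: (n+2)(n+1) a_{n+2} + (-2 n(n-1) + 3 n - 7) a_n = 0.
Thus a_{n+2} = (2 n(n-1) - 3 n + 7) / ((n+1)(n+2)) * a_n.

Check with a_0 = 1, a_1 = 2 (apply the recurrence for n = 0, 1, 2, 3): a_0 = 1, a_1 = 2, a_2 = 7/2, a_3 = 4/3, a_4 = 35/24, a_5 = 2/3.

a_(n+2) = (2 n(n-1) - 3 n + 7) / ((n+1)(n+2)) * a_n; check: a_0 = 1, a_1 = 2, a_2 = 7/2, a_3 = 4/3, a_4 = 35/24, a_5 = 2/3


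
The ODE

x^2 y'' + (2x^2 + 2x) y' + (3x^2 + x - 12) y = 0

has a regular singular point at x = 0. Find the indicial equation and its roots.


Divide by x^2 to reach normal form y'' + P_1(x) y' + P_2(x) y = 0 with P_1(x) = 2 + 2/x and P_2(x) = 3 + 1/x - 12/x^2.
x = 0 is a singular point because the y'-coefficient 2 + 2/x has a pole at x = 0 and the y-coefficient 3 + 1/x - 12/x^2 has a pole at x = 0.
It is a regular singular point because x P_1(x) = p(x) = 2x + 2 and x^2 P_2(x) = q(x) = 3x^2 + x - 12 are polynomials, hence analytic at x = 0.
p(0) = 2,  q(0) = -12.
Indicial equation: r(r-1) + p(0) r + q(0) = 0, i.e. r^2 + (p(0) - 1) r + q(0) = 0, i.e. r^2 + 1 r - 12 = 0.
Discriminant: (1)^2 - 4(-12) = 49, so r = (-1 ± 7)/2.
Solving: r_1 = 3, r_2 = -4.

indicial: r^2 + 1 r - 12 = 0; roots r_1 = 3, r_2 = -4


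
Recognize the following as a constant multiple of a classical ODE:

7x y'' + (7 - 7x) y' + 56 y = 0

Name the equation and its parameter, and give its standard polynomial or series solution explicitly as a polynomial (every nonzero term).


All three coefficients share the factor 7; dividing through by 7 gives  x y'' + (1 - x) y' + 8 y = 0.
This matches the Laguerre equation x y'' + (1 - x) y' + n y = 0 with n = 8; the polynomial solution is L_8(x).
With y = sum_k a_k x^k, matching x^k gives (k+1)k a_{k+1} + (k+1) a_{k+1} - k a_k + n a_k = 0, i.e. (k+1)^2 a_{k+1} = (k - n) a_k = (k - 8) a_k. The right side vanishes at k = 8, so the series terminates at degree 8.
Standard normalization L_n(0) = 1 gives a_0 = 1. Work upward with a_{k+1} = (k - 8) a_k / (k+1)^2:
  a_1 = (0 - 8)(1) / 1^2 = -8/1 = -8
  a_2 = (1 - 8)(-8) / 2^2 = 56/4 = 14
  a_3 = (2 - 8)(14) / 3^2 = -84/9 = -28/3
  a_4 = (3 - 8)(-28/3) / 4^2 = (140/3)/16 = 35/12
  a_5 = (4 - 8)(35/12) / 5^2 = (-35/3)/25 = -7/15
  a_6 = (5 - 8)(-7/15) / 6^2 = (7/5)/36 = 7/180
  a_7 = (6 - 8)(7/180) / 7^2 = (-7/90)/49 = -1/630
  a_8 = (7 - 8)(-1/630) / 8^2 = (1/630)/64 = 1/40320
Hence L_8(x) = x^8/40320 - x^7/630 + 7 x^6/180 - 7 x^5/15 + 35 x^4/12 - 28 x^3/3 + 14 x^2 - 8 x + 1.

L_8(x); series = x^8/40320 - x^7/630 + 7 x^6/180 - 7 x^5/15 + 35 x^4/12 - 28 x^3/3 + 14 x^2 - 8 x + 1


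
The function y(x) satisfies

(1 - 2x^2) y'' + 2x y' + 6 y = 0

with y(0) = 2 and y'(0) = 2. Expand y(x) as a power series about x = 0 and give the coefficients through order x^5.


Ansatz: y(x) = sum_{n>=0} a_n x^n, so y'(x) = sum_{n>=1} n a_n x^(n-1) and y''(x) = sum_{n>=2} n(n-1) a_n x^(n-2).
Substitute into P(x) y'' + Q(x) y' + R(x) y = 0 with P(x) = 1 - 2x^2, Q(x) = 2x, R(x) = 6, and match powers of x.
Initial conditions: a_0 = 2, a_1 = 2.
Setting the coefficient of each power of x to zero and solving order by order (substituting the coefficients already found):
  x^0: 2 a_2 + 6 a_0 = 0  ->  2 a_2 = -6 a_0 = -12  ->  a_2 = -6
  x^1: 6 a_3 + 8 a_1 = 0  ->  6 a_3 = -8 a_1 = -16  ->  a_3 = -8/3
  x^2: 12 a_4 + 6 a_2 = 0  ->  12 a_4 = -6 a_2 = 36  ->  a_4 = 3
  x^3: 20 a_5 = 0  ->  a_5 = 0
Truncated series: y(x) = 2 + 2 x - 6 x^2 - (8/3) x^3 + 3 x^4 + O(x^6).

a_0 = 2; a_1 = 2; a_2 = -6; a_3 = -8/3; a_4 = 3; a_5 = 0


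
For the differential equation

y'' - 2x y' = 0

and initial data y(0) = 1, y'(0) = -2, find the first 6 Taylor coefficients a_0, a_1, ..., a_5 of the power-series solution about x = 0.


Ansatz: y(x) = sum_{n>=0} a_n x^n, so y'(x) = sum_{n>=1} n a_n x^(n-1) and y''(x) = sum_{n>=2} n(n-1) a_n x^(n-2).
Substitute into P(x) y'' + Q(x) y' + R(x) y = 0 with P(x) = 1, Q(x) = -2x, R(x) = 0, and match powers of x.
Initial conditions: a_0 = 1, a_1 = -2.
Setting the coefficient of each power of x to zero and solving order by order (substituting the coefficients already found):
  x^0: 2 a_2 = 0  ->  a_2 = 0
  x^1: 6 a_3 - 2 a_1 = 0  ->  6 a_3 = 2 a_1 = -4  ->  a_3 = -2/3
  x^2: 12 a_4 - 4 a_2 = 0  ->  12 a_4 = 4 a_2 = 0  ->  a_4 = 0
  x^3: 20 a_5 - 6 a_3 = 0  ->  20 a_5 = 6 a_3 = -4  ->  a_5 = -1/5
Truncated series: y(x) = 1 - 2 x - (2/3) x^3 - (1/5) x^5 + O(x^6).

a_0 = 1; a_1 = -2; a_2 = 0; a_3 = -2/3; a_4 = 0; a_5 = -1/5


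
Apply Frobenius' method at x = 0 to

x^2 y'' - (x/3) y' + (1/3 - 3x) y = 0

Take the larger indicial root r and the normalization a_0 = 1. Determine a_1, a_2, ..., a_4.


Write in Frobenius form y'' + (p(x)/x) y' + (q(x)/x^2) y = 0:
  p(x) = -1/3,  q(x) = 1/3 - 3x.
Indicial equation: r(r-1) + (-1/3) r + (1/3) = 0 -> roots r_1 = 1, r_2 = 1/3.
Take r = r_1 = 1. Let y(x) = x^r sum_{n>=0} a_n x^n with a_0 = 1.
Substitute y = x^r sum a_n x^n and match x^{r+n}. The recurrence is
  D(n) a_n - 3 a_{n-1} = 0,  where D(n) = (r+n)(r+n-1) + (-1/3)(r+n) + (1/3).
  a_n = 3 / D(n) * a_{n-1}.
Since the indicial polynomial factors as (r - r_1)(r - r_2), D(n) = (r_1 + n - r_1)(r_1 + n - r_2) = n(n + 2/3).
Evaluating step by step (a_0 = 1):
  n = 1: D(1) = 1(1 + 2/3) = 5/3; numerator = 3(1) = 3; a_1 = (3)/(5/3) = 9/5
  n = 2: D(2) = 2(2 + 2/3) = 16/3; numerator = 3(9/5) = 27/5; a_2 = (27/5)/(16/3) = 81/80
  n = 3: D(3) = 3(3 + 2/3) = 11; numerator = 3(81/80) = 243/80; a_3 = (243/80)/(11) = 243/880
  n = 4: D(4) = 4(4 + 2/3) = 56/3; numerator = 3(243/880) = 729/880; a_4 = (729/880)/(56/3) = 2187/49280

r = 1; a_0 = 1; a_1 = 9/5; a_2 = 81/80; a_3 = 243/880; a_4 = 2187/49280


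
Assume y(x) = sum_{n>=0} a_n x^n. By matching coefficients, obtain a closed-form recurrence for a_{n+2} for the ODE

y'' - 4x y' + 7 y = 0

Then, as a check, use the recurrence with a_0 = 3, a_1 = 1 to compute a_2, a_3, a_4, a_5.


Substitute y = sum_n a_n x^n.
y''(x) has coefficient (n+2)(n+1) a_{n+2} at x^n;
-4 x y'(x) has coefficient -4 n a_n at x^n (shift);
7 y(x) has coefficient 7 a_n at x^n.
Matching x^n: (n+2)(n+1) a_{n+2} + (-4n + 7) a_n = 0.
Thus a_{n+2} = (4n - 7) / ((n+1)(n+2)) * a_n.

Check with a_0 = 3, a_1 = 1 (apply the recurrence for n = 0, 1, 2, 3): a_0 = 3, a_1 = 1, a_2 = -21/2, a_3 = -1/2, a_4 = -7/8, a_5 = -1/8.

a_(n+2) = (4n - 7) / ((n+1)(n+2)) * a_n; check: a_0 = 3, a_1 = 1, a_2 = -21/2, a_3 = -1/2, a_4 = -7/8, a_5 = -1/8


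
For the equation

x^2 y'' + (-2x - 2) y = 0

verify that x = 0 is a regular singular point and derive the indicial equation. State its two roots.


Divide by x^2 to reach normal form y'' + P_1(x) y' + P_2(x) y = 0 with P_1(x) = 0 and P_2(x) = -2/x - 2/x^2.
x = 0 is a singular point because the y-coefficient -2/x - 2/x^2 has a pole at x = 0.
It is a regular singular point because x P_1(x) = p(x) = 0 and x^2 P_2(x) = q(x) = -2x - 2 are polynomials, hence analytic at x = 0.
p(0) = 0,  q(0) = -2.
Indicial equation: r(r-1) + p(0) r + q(0) = 0, i.e. r^2 + (p(0) - 1) r + q(0) = 0, i.e. r^2 - 1 r - 2 = 0.
Discriminant: (-1)^2 - 4(-2) = 9, so r = (1 ± 3)/2.
Solving: r_1 = 2, r_2 = -1.

indicial: r^2 - 1 r - 2 = 0; roots r_1 = 2, r_2 = -1


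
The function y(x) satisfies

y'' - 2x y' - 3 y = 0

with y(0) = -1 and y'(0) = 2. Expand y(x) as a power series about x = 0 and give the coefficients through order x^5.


Ansatz: y(x) = sum_{n>=0} a_n x^n, so y'(x) = sum_{n>=1} n a_n x^(n-1) and y''(x) = sum_{n>=2} n(n-1) a_n x^(n-2).
Substitute into P(x) y'' + Q(x) y' + R(x) y = 0 with P(x) = 1, Q(x) = -2x, R(x) = -3, and match powers of x.
Initial conditions: a_0 = -1, a_1 = 2.
Setting the coefficient of each power of x to zero and solving order by order (substituting the coefficients already found):
  x^0: 2 a_2 - 3 a_0 = 0  ->  2 a_2 = 3 a_0 = -3  ->  a_2 = -3/2
  x^1: 6 a_3 - 5 a_1 = 0  ->  6 a_3 = 5 a_1 = 10  ->  a_3 = 5/3
  x^2: 12 a_4 - 7 a_2 = 0  ->  12 a_4 = 7 a_2 = -21/2  ->  a_4 = -7/8
  x^3: 20 a_5 - 9 a_3 = 0  ->  20 a_5 = 9 a_3 = 15  ->  a_5 = 3/4
Truncated series: y(x) = -1 + 2 x - (3/2) x^2 + (5/3) x^3 - (7/8) x^4 + (3/4) x^5 + O(x^6).

a_0 = -1; a_1 = 2; a_2 = -3/2; a_3 = 5/3; a_4 = -7/8; a_5 = 3/4


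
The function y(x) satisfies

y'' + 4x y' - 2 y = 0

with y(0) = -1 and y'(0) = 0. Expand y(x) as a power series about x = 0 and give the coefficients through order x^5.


Ansatz: y(x) = sum_{n>=0} a_n x^n, so y'(x) = sum_{n>=1} n a_n x^(n-1) and y''(x) = sum_{n>=2} n(n-1) a_n x^(n-2).
Substitute into P(x) y'' + Q(x) y' + R(x) y = 0 with P(x) = 1, Q(x) = 4x, R(x) = -2, and match powers of x.
Initial conditions: a_0 = -1, a_1 = 0.
Setting the coefficient of each power of x to zero and solving order by order (substituting the coefficients already found):
  x^0: 2 a_2 - 2 a_0 = 0  ->  2 a_2 = 2 a_0 = -2  ->  a_2 = -1
  x^1: 6 a_3 + 2 a_1 = 0  ->  6 a_3 = -2 a_1 = 0  ->  a_3 = 0
  x^2: 12 a_4 + 6 a_2 = 0  ->  12 a_4 = -6 a_2 = 6  ->  a_4 = 1/2
  x^3: 20 a_5 + 10 a_3 = 0  ->  20 a_5 = -10 a_3 = 0  ->  a_5 = 0
Truncated series: y(x) = -1 - x^2 + (1/2) x^4 + O(x^6).

a_0 = -1; a_1 = 0; a_2 = -1; a_3 = 0; a_4 = 1/2; a_5 = 0


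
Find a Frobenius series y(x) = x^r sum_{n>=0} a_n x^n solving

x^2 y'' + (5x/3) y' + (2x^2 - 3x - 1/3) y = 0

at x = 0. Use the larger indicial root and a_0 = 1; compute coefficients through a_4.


Write in Frobenius form y'' + (p(x)/x) y' + (q(x)/x^2) y = 0:
  p(x) = 5/3,  q(x) = 2x^2 - 3x - 1/3.
Indicial equation: r(r-1) + (5/3) r + (-1/3) = 0 -> roots r_1 = 1/3, r_2 = -1.
Take r = r_1 = 1/3. Let y(x) = x^r sum_{n>=0} a_n x^n with a_0 = 1.
Substitute y = x^r sum a_n x^n and match x^{r+n}. The recurrence is
  D(n) a_n - 3 a_{n-1} + 2 a_{n-2} = 0,  where D(n) = (r+n)(r+n-1) + (5/3)(r+n) + (-1/3).
  a_n = [3 a_{n-1} - 2 a_{n-2}] / D(n).
Since the indicial polynomial factors as (r - r_1)(r - r_2), D(n) = (r_1 + n - r_1)(r_1 + n - r_2) = n(n + 4/3).
Evaluating step by step (a_0 = 1):
  n = 1: D(1) = 1(1 + 4/3) = 7/3; numerator = 3(1) = 3; a_1 = (3)/(7/3) = 9/7
  n = 2: D(2) = 2(2 + 4/3) = 20/3; numerator = 3(9/7) - 2(1) = 13/7; a_2 = (13/7)/(20/3) = 39/140
  n = 3: D(3) = 3(3 + 4/3) = 13; numerator = 3(39/140) - 2(9/7) = -243/140; a_3 = (-243/140)/(13) = -243/1820
  n = 4: D(4) = 4(4 + 4/3) = 64/3; numerator = 3(-243/1820) - 2(39/140) = -249/260; a_4 = (-249/260)/(64/3) = -747/16640

r = 1/3; a_0 = 1; a_1 = 9/7; a_2 = 39/140; a_3 = -243/1820; a_4 = -747/16640


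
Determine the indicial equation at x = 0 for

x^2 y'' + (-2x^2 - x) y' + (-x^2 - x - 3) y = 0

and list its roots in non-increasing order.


Divide by x^2 to reach normal form y'' + P_1(x) y' + P_2(x) y = 0 with P_1(x) = -2 - 1/x and P_2(x) = -1 - 1/x - 3/x^2.
x = 0 is a singular point because the y'-coefficient -2 - 1/x has a pole at x = 0 and the y-coefficient -1 - 1/x - 3/x^2 has a pole at x = 0.
It is a regular singular point because x P_1(x) = p(x) = -2x - 1 and x^2 P_2(x) = q(x) = -x^2 - x - 3 are polynomials, hence analytic at x = 0.
p(0) = -1,  q(0) = -3.
Indicial equation: r(r-1) + p(0) r + q(0) = 0, i.e. r^2 + (p(0) - 1) r + q(0) = 0, i.e. r^2 - 2 r - 3 = 0.
Discriminant: (-2)^2 - 4(-3) = 16, so r = (2 ± 4)/2.
Solving: r_1 = 3, r_2 = -1.

indicial: r^2 - 2 r - 3 = 0; roots r_1 = 3, r_2 = -1


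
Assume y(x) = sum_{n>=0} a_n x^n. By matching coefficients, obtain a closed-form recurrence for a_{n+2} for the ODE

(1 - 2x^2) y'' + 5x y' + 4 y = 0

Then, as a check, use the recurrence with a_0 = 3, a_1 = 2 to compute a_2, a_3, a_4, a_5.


Substitute y = sum_n a_n x^n.
(1 - 2 x^2) y'' contributes (n+2)(n+1) a_{n+2} - 2 n(n-1) a_n at x^n.
5 x y'(x) contributes 5 n a_n at x^n.
4 y(x) contributes 4 a_n at x^n.
Matching x^n: (n+2)(n+1) a_{n+2} + (-2 n(n-1) + 5 n + 4) a_n = 0.
Thus a_{n+2} = (2 n(n-1) - 5 n - 4) / ((n+1)(n+2)) * a_n.

Check with a_0 = 3, a_1 = 2 (apply the recurrence for n = 0, 1, 2, 3): a_0 = 3, a_1 = 2, a_2 = -6, a_3 = -3, a_4 = 5, a_5 = 21/20.

a_(n+2) = (2 n(n-1) - 5 n - 4) / ((n+1)(n+2)) * a_n; check: a_0 = 3, a_1 = 2, a_2 = -6, a_3 = -3, a_4 = 5, a_5 = 21/20


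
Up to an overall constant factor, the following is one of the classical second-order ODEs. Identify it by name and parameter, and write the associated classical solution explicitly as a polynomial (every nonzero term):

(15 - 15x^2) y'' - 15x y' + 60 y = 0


All three coefficients share the factor 15; dividing through by 15 gives  (1 - x^2) y'' - x y' + 4 y = 0.
This matches the Chebyshev equation (1 - x^2) y'' - x y' + n^2 y = 0 (note the -x y' term, not -2x y') with n^2 = 4, so n = 2; the polynomial solution is T_2(x).
With y = sum_k a_k x^k, matching x^k gives (k+2)(k+1) a_{k+2} = (k^2 - n^2) a_k = (k - 2)(k + 2) a_k. The right side vanishes at k = 2, so the series with the parity of 2 terminates at degree 2.
Standard normalization: leading coefficient of T_n is 2^(n-1), so a_2 = 2^1 = 2. Work downward with a_k = (k+1)(k+2) a_{k+2} / ((k - 2)(k + 2)):
  a_0 = (1)(2)(2) / ((0 - 2)(0 + 2)) = 4/(-4) = -1
Hence T_2(x) = 2 x^2 - 1.

T_2(x); series = 2 x^2 - 1


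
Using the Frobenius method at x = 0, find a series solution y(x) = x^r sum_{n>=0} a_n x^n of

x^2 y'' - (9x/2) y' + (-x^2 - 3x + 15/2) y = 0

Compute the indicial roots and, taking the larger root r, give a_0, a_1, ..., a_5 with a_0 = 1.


Write in Frobenius form y'' + (p(x)/x) y' + (q(x)/x^2) y = 0:
  p(x) = -9/2,  q(x) = -x^2 - 3x + 15/2.
Indicial equation: r(r-1) + (-9/2) r + (15/2) = 0 -> roots r_1 = 3, r_2 = 5/2.
Take r = r_1 = 3. Let y(x) = x^r sum_{n>=0} a_n x^n with a_0 = 1.
Substitute y = x^r sum a_n x^n and match x^{r+n}. The recurrence is
  D(n) a_n - 3 a_{n-1} - 1 a_{n-2} = 0,  where D(n) = (r+n)(r+n-1) + (-9/2)(r+n) + (15/2).
  a_n = [3 a_{n-1} + 1 a_{n-2}] / D(n).
Since the indicial polynomial factors as (r - r_1)(r - r_2), D(n) = (r_1 + n - r_1)(r_1 + n - r_2) = n(n + 1/2).
Evaluating step by step (a_0 = 1):
  n = 1: D(1) = 1(1 + 1/2) = 3/2; numerator = 3(1) = 3; a_1 = (3)/(3/2) = 2
  n = 2: D(2) = 2(2 + 1/2) = 5; numerator = 3(2) + 1(1) = 7; a_2 = (7)/(5) = 7/5
  n = 3: D(3) = 3(3 + 1/2) = 21/2; numerator = 3(7/5) + 1(2) = 31/5; a_3 = (31/5)/(21/2) = 62/105
  n = 4: D(4) = 4(4 + 1/2) = 18; numerator = 3(62/105) + 1(7/5) = 111/35; a_4 = (111/35)/(18) = 37/210
  n = 5: D(5) = 5(5 + 1/2) = 55/2; numerator = 3(37/210) + 1(62/105) = 47/42; a_5 = (47/42)/(55/2) = 47/1155

r = 3; a_0 = 1; a_1 = 2; a_2 = 7/5; a_3 = 62/105; a_4 = 37/210; a_5 = 47/1155


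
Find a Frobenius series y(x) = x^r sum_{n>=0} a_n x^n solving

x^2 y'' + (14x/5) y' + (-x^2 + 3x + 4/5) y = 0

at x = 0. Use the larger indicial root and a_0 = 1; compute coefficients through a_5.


Write in Frobenius form y'' + (p(x)/x) y' + (q(x)/x^2) y = 0:
  p(x) = 14/5,  q(x) = -x^2 + 3x + 4/5.
Indicial equation: r(r-1) + (14/5) r + (4/5) = 0 -> roots r_1 = -4/5, r_2 = -1.
Take r = r_1 = -4/5. Let y(x) = x^r sum_{n>=0} a_n x^n with a_0 = 1.
Substitute y = x^r sum a_n x^n and match x^{r+n}. The recurrence is
  D(n) a_n + 3 a_{n-1} - 1 a_{n-2} = 0,  where D(n) = (r+n)(r+n-1) + (14/5)(r+n) + (4/5).
  a_n = [-3 a_{n-1} + 1 a_{n-2}] / D(n).
Since the indicial polynomial factors as (r - r_1)(r - r_2), D(n) = (r_1 + n - r_1)(r_1 + n - r_2) = n(n + 1/5).
Evaluating step by step (a_0 = 1):
  n = 1: D(1) = 1(1 + 1/5) = 6/5; numerator = -3(1) = -3; a_1 = (-3)/(6/5) = -5/2
  n = 2: D(2) = 2(2 + 1/5) = 22/5; numerator = -3(-5/2) + 1(1) = 17/2; a_2 = (17/2)/(22/5) = 85/44
  n = 3: D(3) = 3(3 + 1/5) = 48/5; numerator = -3(85/44) + 1(-5/2) = -365/44; a_3 = (-365/44)/(48/5) = -1825/2112
  n = 4: D(4) = 4(4 + 1/5) = 84/5; numerator = -3(-1825/2112) + 1(85/44) = 3185/704; a_4 = (3185/704)/(84/5) = 2275/8448
  n = 5: D(5) = 5(5 + 1/5) = 26; numerator = -3(2275/8448) + 1(-1825/2112) = -14125/8448; a_5 = (-14125/8448)/(26) = -14125/219648

r = -4/5; a_0 = 1; a_1 = -5/2; a_2 = 85/44; a_3 = -1825/2112; a_4 = 2275/8448; a_5 = -14125/219648
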